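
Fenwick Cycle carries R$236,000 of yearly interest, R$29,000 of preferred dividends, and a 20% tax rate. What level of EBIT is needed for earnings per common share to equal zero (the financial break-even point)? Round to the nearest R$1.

Preferred dividends are paid after tax, so their pre-tax equivalent is R$29,000 ÷ (1 − 0.20) = R$36,250.00.
EPS = 0 when EBIT covers interest plus the pre-tax preferred burden: R$236,000 + R$36,250.00 = R$272,250.00.

R$272,250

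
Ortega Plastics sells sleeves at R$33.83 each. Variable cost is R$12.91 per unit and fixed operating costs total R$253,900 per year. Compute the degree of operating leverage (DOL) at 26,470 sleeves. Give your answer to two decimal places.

Contribution at this volume is 26,470 × R$20.92 = R$553,752.40.
Subtracting fixed costs: EBIT = R$553,752.40 − R$253,900 = R$299,852.40.
So DOL = total CM / EBIT = R$553,752.40 / R$299,852.40 = 1.8467.

1.85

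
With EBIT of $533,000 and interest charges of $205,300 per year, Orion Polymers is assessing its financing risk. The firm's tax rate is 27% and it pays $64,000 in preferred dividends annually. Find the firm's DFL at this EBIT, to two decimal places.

2.22

Annual interest charges come to $205,300.00.
Preferred dividends grossed up pre-tax: $64,000 / (1 − 0.27) = $87,671.23.
DFL = EBIT ÷ [EBIT − I − D_p/(1−t)] = $533,000 ÷ [$533,000 − $205,300.00 − $87,671.23] = $533,000 ÷ $240,028.77 = 2.2206.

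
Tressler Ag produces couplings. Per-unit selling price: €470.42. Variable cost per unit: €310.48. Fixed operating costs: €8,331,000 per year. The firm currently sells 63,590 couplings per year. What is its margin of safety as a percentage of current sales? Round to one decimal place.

Each unit contributes €470.42 − €310.48 = €159.94. Break-even units = €8,331,000 ÷ €159.94 = 52,088.28; break-even revenue = 52,088.28 × €470.42 = €24,503,370.14.
Actual sales revenue = 63,590 × €470.42 = €29,914,007.80.
Margin of safety = (€29,914,007.80 − €24,503,370.14) ÷ €29,914,007.80 = 18.1%.

18.1%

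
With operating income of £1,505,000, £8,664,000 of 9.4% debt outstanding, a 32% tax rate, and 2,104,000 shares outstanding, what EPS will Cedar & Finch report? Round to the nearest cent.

£0.22

Interest = £814,416.00, so EBT = £1,505,000 − £814,416.00 = £690,584.00.
Net income = £690,584.00 × (1 − 0.32) = £469,597.12.
Per share: £469,597.12 / 2,104,000 shares = £0.22.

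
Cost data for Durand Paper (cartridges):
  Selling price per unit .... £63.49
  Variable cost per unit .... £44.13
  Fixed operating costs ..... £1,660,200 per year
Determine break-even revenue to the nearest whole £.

Contribution margin per unit = £63.49 − £44.13 = £19.36, a CM ratio of £19.36 ÷ £63.49 = 0.3049.
Break-even sales = FC ÷ CM ratio = £1,660,200 × £63.49 / £19.36 = £5,444,530.

£5,444,530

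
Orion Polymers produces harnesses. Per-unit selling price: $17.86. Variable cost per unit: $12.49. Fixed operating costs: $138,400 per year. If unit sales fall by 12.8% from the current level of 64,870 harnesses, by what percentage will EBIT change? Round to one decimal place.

-21.2%

Contribution at this volume is 64,870 × $5.37 = $348,351.90.
Subtracting fixed costs: EBIT = $348,351.90 − $138,400 = $209,951.90.
So DOL = total CM / EBIT = $348,351.90 / $209,951.90 = 1.6592.
%ΔEBIT = DOL × %ΔSales = 1.6592 × -12.8% = -21.2%.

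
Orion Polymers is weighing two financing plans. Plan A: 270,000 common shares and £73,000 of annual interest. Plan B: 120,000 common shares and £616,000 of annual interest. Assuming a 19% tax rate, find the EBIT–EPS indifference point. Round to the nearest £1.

Set EPS_A = EPS_B: (EBIT − £73,000)(1 − 0.19) ÷ 270,000 = (EBIT − £616,000)(1 − 0.19) ÷ 120,000.
Cancelling (1 − t) and cross-multiplying: 120,000·(EBIT − 73,000) = 270,000·(EBIT − 616,000).
Solving, EBIT = (616,000·270,000 − 73,000·120,000) / (270,000 − 120,000) = 157,560,000,000 / 150,000 = 1,050,400.00.

£1,050,400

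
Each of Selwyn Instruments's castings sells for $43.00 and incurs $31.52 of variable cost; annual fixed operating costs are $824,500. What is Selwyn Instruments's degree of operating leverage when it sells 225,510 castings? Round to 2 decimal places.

1.47

Contribution at this volume is 225,510 × $11.48 = $2,588,854.80.
Subtracting fixed costs: EBIT = $2,588,854.80 − $824,500 = $1,764,354.80.
Degree of operating leverage = $2,588,854.80 / $1,764,354.80 = 1.4673.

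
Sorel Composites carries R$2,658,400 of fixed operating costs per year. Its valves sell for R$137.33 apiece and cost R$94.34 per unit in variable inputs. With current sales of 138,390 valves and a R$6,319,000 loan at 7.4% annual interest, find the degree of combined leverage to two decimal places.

Total contribution margin = 138,390 × R$42.99 = R$5,949,386.10.
Operating income = contribution − fixed costs = R$5,949,386.10 − R$2,658,400 = R$3,290,986.10. Interest = R$467,606.00, so EBIT − I = R$2,823,380.10.
Degree of total leverage = total CM / (EBIT − interest) = R$5,949,386.10 / R$2,823,380.10 = 2.1072.

2.11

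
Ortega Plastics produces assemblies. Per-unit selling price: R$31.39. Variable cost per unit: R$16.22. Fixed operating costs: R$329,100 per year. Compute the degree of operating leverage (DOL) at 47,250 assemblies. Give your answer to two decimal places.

1.85

At 47,250 units, contribution = 47,250 × R$15.17 = R$716,782.50.
EBIT = R$716,782.50 − R$329,100 = R$387,682.50.
Degree of operating leverage = R$716,782.50 / R$387,682.50 = 1.8489.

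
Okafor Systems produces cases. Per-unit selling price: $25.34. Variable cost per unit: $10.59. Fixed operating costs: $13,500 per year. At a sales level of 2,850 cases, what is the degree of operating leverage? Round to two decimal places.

Total contribution margin = 2,850 × $14.75 = $42,037.50.
Subtracting fixed costs: EBIT = $42,037.50 − $13,500 = $28,537.50.
DOL = contribution ÷ EBIT = $42,037.50 ÷ $28,537.50 = 1.4731.

1.47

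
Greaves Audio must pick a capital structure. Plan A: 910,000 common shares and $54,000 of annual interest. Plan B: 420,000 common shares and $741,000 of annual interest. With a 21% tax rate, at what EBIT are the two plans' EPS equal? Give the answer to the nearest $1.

$1,329,857

At indifference, (EBIT − 54,000)(1 − t)/910,000 = (EBIT − 741,000)(1 − t)/420,000.
Cancelling (1 − t) and cross-multiplying: 420,000·(EBIT − 54,000) = 910,000·(EBIT − 741,000).
EBIT × (910,000 − 420,000) = 741,000 × 910,000 − 54,000 × 420,000 = 651,630,000,000, so EBIT = 651,630,000,000 ÷ 490,000 = 1,329,857.14.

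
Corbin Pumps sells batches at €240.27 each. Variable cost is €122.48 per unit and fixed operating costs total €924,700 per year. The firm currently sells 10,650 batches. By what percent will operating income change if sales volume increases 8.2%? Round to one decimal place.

+31.2%

Total contribution margin = 10,650 × €117.79 = €1,254,463.50.
Operating income = contribution − fixed costs = €1,254,463.50 − €924,700 = €329,763.50.
So DOL = total CM / EBIT = €1,254,463.50 / €329,763.50 = 3.8041.
So EBIT moves 3.8041 × (+8.2%) = +31.2%.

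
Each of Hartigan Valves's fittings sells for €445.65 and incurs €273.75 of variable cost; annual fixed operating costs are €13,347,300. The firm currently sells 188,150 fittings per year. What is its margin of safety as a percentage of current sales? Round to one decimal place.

58.7%

Contribution margin per unit = €445.65 − €273.75 = €171.90. Break-even units = €13,347,300 ÷ €171.90 = 77,645.72; break-even revenue = 77,645.72 × €445.65 = €34,602,817.02.
Actual sales revenue = 188,150 × €445.65 = €83,849,047.50.
Margin of safety = (€83,849,047.50 − €34,602,817.02) ÷ €83,849,047.50 = 58.7%.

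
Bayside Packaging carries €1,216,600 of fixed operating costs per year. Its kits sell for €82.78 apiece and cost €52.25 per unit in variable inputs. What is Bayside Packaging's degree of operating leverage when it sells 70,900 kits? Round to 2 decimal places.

2.28

Total contribution margin = 70,900 × €30.53 = €2,164,577.00.
EBIT = €2,164,577.00 − €1,216,600 = €947,977.00.
So DOL = total CM / EBIT = €2,164,577.00 / €947,977.00 = 2.2834.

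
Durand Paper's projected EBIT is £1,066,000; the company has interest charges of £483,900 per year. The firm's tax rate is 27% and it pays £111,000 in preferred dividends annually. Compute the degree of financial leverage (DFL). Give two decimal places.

Annual interest charges come to £483,900.00.
Preferred dividends grossed up pre-tax: £111,000 / (1 − 0.27) = £152,054.79.
DFL = EBIT ÷ [EBIT − I − D_p/(1−t)] = £1,066,000 ÷ [£1,066,000 − £483,900.00 − £152,054.79] = £1,066,000 ÷ £430,045.21 = 2.4788.

2.48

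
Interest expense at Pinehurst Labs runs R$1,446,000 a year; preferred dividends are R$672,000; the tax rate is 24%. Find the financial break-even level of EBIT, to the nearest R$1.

R$2,330,211

Preferred dividends are paid after tax, so their pre-tax equivalent is R$672,000 ÷ (1 − 0.24) = R$884,210.53.
EPS = 0 when EBIT covers interest plus the pre-tax preferred burden: R$1,446,000 + R$884,210.53 = R$2,330,210.53.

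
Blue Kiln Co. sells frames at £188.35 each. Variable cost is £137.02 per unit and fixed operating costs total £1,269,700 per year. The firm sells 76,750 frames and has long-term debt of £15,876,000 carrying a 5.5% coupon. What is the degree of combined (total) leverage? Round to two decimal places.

Contribution at this volume is 76,750 × £51.33 = £3,939,577.50.
Subtracting fixed costs: EBIT = £3,939,577.50 − £1,269,700 = £2,669,877.50. Interest = £873,180.00.
DOL = £3,939,577.50 ÷ £2,669,877.50 = 1.4756; DFL = £2,669,877.50 ÷ £1,796,697.50 = 1.4860.
Combined leverage = 1.4756 × 1.4860 = 2.1927.

2.19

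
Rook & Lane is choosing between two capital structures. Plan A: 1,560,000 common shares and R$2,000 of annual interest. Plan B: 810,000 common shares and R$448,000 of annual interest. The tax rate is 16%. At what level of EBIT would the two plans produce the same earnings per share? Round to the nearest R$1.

Set EPS_A = EPS_B: (EBIT − R$2,000)(1 − 0.16) ÷ 1,560,000 = (EBIT − R$448,000)(1 − 0.16) ÷ 810,000.
The (1 − t) factor cancels: (EBIT − 2,000) × 810,000 = (EBIT − 448,000) × 1,560,000.
EBIT × (1,560,000 − 810,000) = 448,000 × 1,560,000 − 2,000 × 810,000 = 697,260,000,000, so EBIT = 697,260,000,000 ÷ 750,000 = 929,680.00.

R$929,680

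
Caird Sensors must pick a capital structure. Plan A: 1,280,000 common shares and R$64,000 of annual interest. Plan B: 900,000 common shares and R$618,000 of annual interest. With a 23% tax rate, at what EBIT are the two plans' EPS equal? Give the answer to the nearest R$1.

At indifference, (EBIT − 64,000)(1 − t)/1,280,000 = (EBIT − 618,000)(1 − t)/900,000.
Cancelling (1 − t) and cross-multiplying: 900,000·(EBIT − 64,000) = 1,280,000·(EBIT − 618,000).
Solving, EBIT = (618,000·1,280,000 − 64,000·900,000) / (1,280,000 − 900,000) = 733,440,000,000 / 380,000 = 1,930,105.26.

R$1,930,105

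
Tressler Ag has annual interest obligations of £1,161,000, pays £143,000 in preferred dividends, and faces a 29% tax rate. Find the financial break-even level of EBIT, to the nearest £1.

Grossing the preferred dividend up to pre-tax terms: £143,000 / (1 − 0.29) = £201,408.45.
EPS = 0 when EBIT covers interest plus the pre-tax preferred burden: £1,161,000 + £201,408.45 = £1,362,408.45.

£1,362,408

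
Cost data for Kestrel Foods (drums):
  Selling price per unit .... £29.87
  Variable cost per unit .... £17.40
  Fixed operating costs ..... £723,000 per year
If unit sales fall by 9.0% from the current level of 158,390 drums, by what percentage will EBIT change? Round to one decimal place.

Total contribution margin = 158,390 × £12.47 = £1,975,123.30.
Subtracting fixed costs: EBIT = £1,975,123.30 − £723,000 = £1,252,123.30.
Degree of operating leverage = £1,975,123.30 / £1,252,123.30 = 1.5774.
%ΔEBIT = DOL × %ΔSales = 1.5774 × -9.0% = -14.2%.

-14.2%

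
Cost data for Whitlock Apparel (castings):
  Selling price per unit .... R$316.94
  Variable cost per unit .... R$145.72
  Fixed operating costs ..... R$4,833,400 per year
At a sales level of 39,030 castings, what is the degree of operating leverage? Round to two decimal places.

3.61

At 39,030 units, contribution = 39,030 × R$171.22 = R$6,682,716.60.
Subtracting fixed costs: EBIT = R$6,682,716.60 − R$4,833,400 = R$1,849,316.60.
DOL = contribution ÷ EBIT = R$6,682,716.60 ÷ R$1,849,316.60 = 3.6136.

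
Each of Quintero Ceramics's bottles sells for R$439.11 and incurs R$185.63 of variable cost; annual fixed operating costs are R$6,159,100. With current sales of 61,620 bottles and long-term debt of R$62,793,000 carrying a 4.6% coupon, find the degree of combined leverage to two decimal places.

2.38

Total contribution margin = 61,620 × R$253.48 = R$15,619,437.60.
Subtracting fixed costs: EBIT = R$15,619,437.60 − R$6,159,100 = R$9,460,337.60. Interest = R$2,888,478.00.
DOL = R$15,619,437.60 ÷ R$9,460,337.60 = 1.6510; DFL = R$9,460,337.60 ÷ R$6,571,859.60 = 1.4395.
Combined leverage = 1.6510 × 1.4395 = 2.3766.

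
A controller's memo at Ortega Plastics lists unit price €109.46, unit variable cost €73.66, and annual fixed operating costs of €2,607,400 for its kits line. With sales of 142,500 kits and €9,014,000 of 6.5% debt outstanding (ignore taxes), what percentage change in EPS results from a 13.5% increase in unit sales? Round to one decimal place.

Total contribution margin = 142,500 × €35.80 = €5,101,500.00.
Subtracting fixed costs: EBIT = €5,101,500.00 − €2,607,400 = €2,494,100.00.
Interest = €585,910.00, so EBIT − I = €1,908,190.00.
DCL = total CM / (EBIT − I) = €5,101,500.00 / €1,908,190.00 = 2.6735.
EPS therefore changes by 2.6735 × (+13.5%) = +36.1%.

+36.1%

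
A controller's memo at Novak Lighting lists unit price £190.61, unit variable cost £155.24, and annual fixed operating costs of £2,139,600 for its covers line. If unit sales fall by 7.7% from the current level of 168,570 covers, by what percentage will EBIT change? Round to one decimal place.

-12.0%

At 168,570 units, contribution = 168,570 × £35.37 = £5,962,320.90.
EBIT = £5,962,320.90 − £2,139,600 = £3,822,720.90.
So DOL = total CM / EBIT = £5,962,320.90 / £3,822,720.90 = 1.5597.
So EBIT moves 1.5597 × (-7.7%) = -12.0%.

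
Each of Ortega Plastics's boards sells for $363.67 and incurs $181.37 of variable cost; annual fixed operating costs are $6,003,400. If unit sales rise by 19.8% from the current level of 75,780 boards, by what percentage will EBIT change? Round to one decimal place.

+35.0%

Total contribution margin = 75,780 × $182.30 = $13,814,694.00.
Subtracting fixed costs: EBIT = $13,814,694.00 − $6,003,400 = $7,811,294.00.
So DOL = total CM / EBIT = $13,814,694.00 / $7,811,294.00 = 1.7686.
So EBIT moves 1.7686 × (+19.8%) = +35.0%.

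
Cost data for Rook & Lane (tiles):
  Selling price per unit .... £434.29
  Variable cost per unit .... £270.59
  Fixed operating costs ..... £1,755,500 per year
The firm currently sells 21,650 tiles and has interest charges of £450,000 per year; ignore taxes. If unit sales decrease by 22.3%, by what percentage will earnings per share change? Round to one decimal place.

-59.0%

Total contribution margin = 21,650 × £163.70 = £3,544,105.00.
Subtracting fixed costs: EBIT = £3,544,105.00 − £1,755,500 = £1,788,605.00.
Interest = £450,000.00, so EBIT − I = £1,338,605.00.
DCL = total CM / (EBIT − I) = £3,544,105.00 / £1,338,605.00 = 2.6476.
%ΔEPS = DCL × %ΔSales = 2.6476 × -22.3% = -59.0%.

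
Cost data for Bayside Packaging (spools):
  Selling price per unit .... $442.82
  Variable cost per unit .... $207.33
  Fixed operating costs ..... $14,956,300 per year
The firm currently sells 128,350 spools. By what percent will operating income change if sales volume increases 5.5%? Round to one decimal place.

+10.9%

Total contribution margin = 128,350 × $235.49 = $30,225,141.50.
EBIT = $30,225,141.50 − $14,956,300 = $15,268,841.50.
So DOL = total CM / EBIT = $30,225,141.50 / $15,268,841.50 = 1.9795.
So EBIT moves 1.9795 × (+5.5%) = +10.9%.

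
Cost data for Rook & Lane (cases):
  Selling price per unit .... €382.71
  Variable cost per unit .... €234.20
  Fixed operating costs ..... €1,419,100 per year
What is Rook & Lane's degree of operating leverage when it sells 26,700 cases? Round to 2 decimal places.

1.56

Contribution at this volume is 26,700 × €148.51 = €3,965,217.00.
Subtracting fixed costs: EBIT = €3,965,217.00 − €1,419,100 = €2,546,117.00.
So DOL = total CM / EBIT = €3,965,217.00 / €2,546,117.00 = 1.5574.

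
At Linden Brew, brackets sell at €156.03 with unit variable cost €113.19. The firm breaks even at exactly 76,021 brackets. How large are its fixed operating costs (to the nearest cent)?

Contribution margin per unit = €156.03 − €113.19 = €42.84.
Fixed costs = break-even units × CM = 76,021 × €42.84 = €3,256,739.64.

€3,256,739.64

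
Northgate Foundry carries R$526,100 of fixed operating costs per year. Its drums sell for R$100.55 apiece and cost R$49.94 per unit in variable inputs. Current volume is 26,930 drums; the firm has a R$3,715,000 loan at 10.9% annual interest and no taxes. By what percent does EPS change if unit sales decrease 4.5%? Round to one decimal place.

-14.2%

Contribution at this volume is 26,930 × R$50.61 = R$1,362,927.30.
Operating income = contribution − fixed costs = R$1,362,927.30 − R$526,100 = R$836,827.30.
After interest of R$404,935.00, pre-tax earnings = R$431,892.30.
Degree of combined leverage = contribution ÷ (EBIT − I) = R$1,362,927.30 ÷ R$431,892.30 = 3.1557.
EPS therefore changes by 3.1557 × (-4.5%) = -14.2%.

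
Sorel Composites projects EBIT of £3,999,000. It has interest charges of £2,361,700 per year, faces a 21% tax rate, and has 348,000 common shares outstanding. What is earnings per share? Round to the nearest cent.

£3.72

Pre-tax income = £3,999,000 − £2,361,700.00 = £1,637,300.00.
Net income = £1,637,300.00 × (1 − 0.21) = £1,293,467.00.
EPS = £1,293,467.00 ÷ 348,000 = £3.72.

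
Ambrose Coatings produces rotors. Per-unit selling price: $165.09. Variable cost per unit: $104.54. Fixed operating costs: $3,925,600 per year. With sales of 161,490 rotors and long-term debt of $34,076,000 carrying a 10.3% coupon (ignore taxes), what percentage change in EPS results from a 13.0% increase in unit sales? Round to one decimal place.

+54.3%

Contribution at this volume is 161,490 × $60.55 = $9,778,219.50.
EBIT = $9,778,219.50 − $3,925,600 = $5,852,619.50.
Interest = $3,509,828.00, so EBIT − I = $2,342,791.50.
Degree of combined leverage = contribution ÷ (EBIT − I) = $9,778,219.50 ÷ $2,342,791.50 = 4.1737.
%ΔEPS = DCL × %ΔSales = 4.1737 × +13.0% = +54.3%.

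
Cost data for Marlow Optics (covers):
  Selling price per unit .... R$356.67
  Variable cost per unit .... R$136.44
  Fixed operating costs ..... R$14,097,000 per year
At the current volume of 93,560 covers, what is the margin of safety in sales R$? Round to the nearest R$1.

R$10,539,473

Each unit contributes R$356.67 − R$136.44 = R$220.23. Break-even units = R$14,097,000 ÷ R$220.23 = 64,010.35; break-even revenue = 64,010.35 × R$356.67 = R$22,830,572.54.
Current sales = 93,560 × R$356.67 = R$33,370,045.20.
Margin of safety = R$33,370,045.20 − R$22,830,572.54 = R$10,539,473.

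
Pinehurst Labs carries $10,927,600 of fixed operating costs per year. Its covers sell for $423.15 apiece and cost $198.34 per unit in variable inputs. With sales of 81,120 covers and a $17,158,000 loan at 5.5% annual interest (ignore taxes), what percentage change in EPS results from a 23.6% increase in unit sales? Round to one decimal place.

+67.6%

Contribution at this volume is 81,120 × $224.81 = $18,236,587.20.
Subtracting fixed costs: EBIT = $18,236,587.20 − $10,927,600 = $7,308,987.20.
After interest of $943,690.00, pre-tax earnings = $6,365,297.20.
Degree of combined leverage = contribution ÷ (EBIT − I) = $18,236,587.20 ÷ $6,365,297.20 = 2.8650.
%ΔEPS = DCL × %ΔSales = 2.8650 × +23.6% = +67.6%.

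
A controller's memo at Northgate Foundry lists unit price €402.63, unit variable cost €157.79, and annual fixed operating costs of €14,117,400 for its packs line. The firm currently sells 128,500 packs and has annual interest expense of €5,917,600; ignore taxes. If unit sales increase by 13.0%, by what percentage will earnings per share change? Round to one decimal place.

+35.8%

Contribution at this volume is 128,500 × €244.84 = €31,461,940.00.
EBIT = €31,461,940.00 − €14,117,400 = €17,344,540.00.
After interest of €5,917,600.00, pre-tax earnings = €11,426,940.00.
Degree of combined leverage = contribution ÷ (EBIT − I) = €31,461,940.00 ÷ €11,426,940.00 = 2.7533.
EPS therefore changes by 2.7533 × (+13.0%) = +35.8%.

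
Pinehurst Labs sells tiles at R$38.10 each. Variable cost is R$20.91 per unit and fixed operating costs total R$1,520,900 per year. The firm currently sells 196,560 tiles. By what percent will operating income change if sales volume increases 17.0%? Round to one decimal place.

At 196,560 units, contribution = 196,560 × R$17.19 = R$3,378,866.40.
Operating income = contribution − fixed costs = R$3,378,866.40 − R$1,520,900 = R$1,857,966.40.
DOL = contribution ÷ EBIT = R$3,378,866.40 ÷ R$1,857,966.40 = 1.8186.
So EBIT moves 1.8186 × (+17.0%) = +30.9%.

+30.9%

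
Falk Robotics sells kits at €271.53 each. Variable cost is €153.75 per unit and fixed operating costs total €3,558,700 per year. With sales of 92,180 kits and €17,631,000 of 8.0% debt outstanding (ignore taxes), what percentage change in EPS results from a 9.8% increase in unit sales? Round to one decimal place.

Contribution at this volume is 92,180 × €117.78 = €10,856,960.40.
EBIT = €10,856,960.40 − €3,558,700 = €7,298,260.40.
After interest of €1,410,480.00, pre-tax earnings = €5,887,780.40.
DCL = total CM / (EBIT − I) = €10,856,960.40 / €5,887,780.40 = 1.8440.
EPS therefore changes by 1.8440 × (+9.8%) = +18.1%.

+18.1%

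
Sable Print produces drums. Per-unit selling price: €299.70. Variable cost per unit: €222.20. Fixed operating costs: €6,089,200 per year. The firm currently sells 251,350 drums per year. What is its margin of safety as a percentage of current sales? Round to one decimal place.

Contribution margin per unit = €299.70 − €222.20 = €77.50. Break-even units = €6,089,200 ÷ €77.50 = 78,570.32; break-even revenue = 78,570.32 × €299.70 = €23,547,525.68.
Current sales = 251,350 × €299.70 = €75,329,595.00.
Margin of safety = (€75,329,595.00 − €23,547,525.68) ÷ €75,329,595.00 = 68.7%.

68.7%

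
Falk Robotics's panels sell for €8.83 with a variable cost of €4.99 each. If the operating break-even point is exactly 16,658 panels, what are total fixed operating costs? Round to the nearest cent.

Unit CM = price − variable cost = €8.83 − €4.99 = €3.84.
Since BE = FC / CM, FC = 16,658 × €3.84 = €63,966.72.

€63,966.72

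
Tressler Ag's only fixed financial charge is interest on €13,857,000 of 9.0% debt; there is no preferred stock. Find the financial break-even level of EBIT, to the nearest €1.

Annual interest = 9.0% × €13,857,000 = €1,247,130.00.
Without preferred stock the financial break-even is simply EBIT = interest = €1,247,130.00.

€1,247,130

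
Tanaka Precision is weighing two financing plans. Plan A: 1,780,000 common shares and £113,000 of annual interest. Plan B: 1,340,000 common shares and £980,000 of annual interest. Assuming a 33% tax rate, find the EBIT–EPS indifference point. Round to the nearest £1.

At indifference, (EBIT − 113,000)(1 − t)/1,780,000 = (EBIT − 980,000)(1 − t)/1,340,000.
The (1 − t) factor cancels: (EBIT − 113,000) × 1,340,000 = (EBIT − 980,000) × 1,780,000.
EBIT × (1,780,000 − 1,340,000) = 980,000 × 1,780,000 − 113,000 × 1,340,000 = 1,592,980,000,000, so EBIT = 1,592,980,000,000 ÷ 440,000 = 3,620,409.09.

£3,620,409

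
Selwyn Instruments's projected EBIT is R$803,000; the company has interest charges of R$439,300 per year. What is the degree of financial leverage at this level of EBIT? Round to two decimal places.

Annual interest charges come to R$439,300.00.
Degree of financial leverage = EBIT / (EBIT − interest) = R$803,000 / R$363,700.00 = 2.2079.

2.21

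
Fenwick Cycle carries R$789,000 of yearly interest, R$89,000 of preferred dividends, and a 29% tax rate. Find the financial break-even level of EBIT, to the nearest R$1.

Grossing the preferred dividend up to pre-tax terms: R$89,000 / (1 − 0.29) = R$125,352.11.
Financial break-even EBIT = interest + D_p ÷ (1 − t) = R$789,000 + R$125,352.11 = R$914,352.11.

R$914,352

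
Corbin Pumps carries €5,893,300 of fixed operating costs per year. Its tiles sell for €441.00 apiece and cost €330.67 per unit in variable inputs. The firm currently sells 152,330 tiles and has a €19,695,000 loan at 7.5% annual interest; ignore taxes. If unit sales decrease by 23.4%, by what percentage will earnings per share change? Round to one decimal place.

-41.7%

Contribution at this volume is 152,330 × €110.33 = €16,806,568.90.
EBIT = €16,806,568.90 − €5,893,300 = €10,913,268.90.
Interest = €1,477,125.00, so EBIT − I = €9,436,143.90.
Degree of combined leverage = contribution ÷ (EBIT − I) = €16,806,568.90 ÷ €9,436,143.90 = 1.7811.
EPS therefore changes by 1.7811 × (-23.4%) = -41.7%.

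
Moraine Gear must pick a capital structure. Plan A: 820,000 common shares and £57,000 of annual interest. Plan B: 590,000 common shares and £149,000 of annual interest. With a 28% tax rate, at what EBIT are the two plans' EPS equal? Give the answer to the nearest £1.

At indifference, (EBIT − 57,000)(1 − t)/820,000 = (EBIT − 149,000)(1 − t)/590,000.
Cancelling (1 − t) and cross-multiplying: 590,000·(EBIT − 57,000) = 820,000·(EBIT − 149,000).
Solving, EBIT = (149,000·820,000 − 57,000·590,000) / (820,000 − 590,000) = 88,550,000,000 / 230,000 = 385,000.00.

£385,000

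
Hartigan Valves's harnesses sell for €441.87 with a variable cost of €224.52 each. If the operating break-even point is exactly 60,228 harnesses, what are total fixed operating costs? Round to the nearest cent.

€13,090,555.80

Each unit contributes €441.87 − €224.52 = €217.35.
Fixed costs = break-even units × CM = 60,228 × €217.35 = €13,090,555.80.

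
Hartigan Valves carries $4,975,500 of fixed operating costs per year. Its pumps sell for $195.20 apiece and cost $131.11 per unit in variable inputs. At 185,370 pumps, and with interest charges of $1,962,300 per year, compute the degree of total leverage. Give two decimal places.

Contribution at this volume is 185,370 × $64.09 = $11,880,363.30.
Operating income = contribution − fixed costs = $11,880,363.30 − $4,975,500 = $6,904,863.30. Interest = $1,962,300.00, so EBIT − I = $4,942,563.30.
Degree of total leverage = total CM / (EBIT − interest) = $11,880,363.30 / $4,942,563.30 = 2.4037.

2.40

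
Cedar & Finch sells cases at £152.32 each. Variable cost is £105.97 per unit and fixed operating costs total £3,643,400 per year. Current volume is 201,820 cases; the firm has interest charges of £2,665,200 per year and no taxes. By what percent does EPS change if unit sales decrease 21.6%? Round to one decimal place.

At 201,820 units, contribution = 201,820 × £46.35 = £9,354,357.00.
Operating income = contribution − fixed costs = £9,354,357.00 − £3,643,400 = £5,710,957.00.
Interest = £2,665,200.00, so EBIT − I = £3,045,757.00.
Degree of combined leverage = contribution ÷ (EBIT − I) = £9,354,357.00 ÷ £3,045,757.00 = 3.0713.
EPS therefore changes by 3.0713 × (-21.6%) = -66.3%.

-66.3%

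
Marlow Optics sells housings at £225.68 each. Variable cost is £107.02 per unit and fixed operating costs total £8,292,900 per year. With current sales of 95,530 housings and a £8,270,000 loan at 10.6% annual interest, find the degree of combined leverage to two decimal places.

Contribution at this volume is 95,530 × £118.66 = £11,335,589.80.
Operating income = contribution − fixed costs = £11,335,589.80 − £8,292,900 = £3,042,689.80. Interest = £876,620.00.
DOL = £11,335,589.80 ÷ £3,042,689.80 = 3.7255; DFL = £3,042,689.80 ÷ £2,166,069.80 = 1.4047.
DCL = DOL × DFL = 3.7255 × 1.4047 = 5.2332.

5.23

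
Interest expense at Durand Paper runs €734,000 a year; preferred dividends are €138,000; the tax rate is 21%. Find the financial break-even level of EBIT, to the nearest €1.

Preferred dividends are paid after tax, so their pre-tax equivalent is €138,000 ÷ (1 − 0.21) = €174,683.54.
EPS = 0 when EBIT covers interest plus the pre-tax preferred burden: €734,000 + €174,683.54 = €908,683.54.

€908,684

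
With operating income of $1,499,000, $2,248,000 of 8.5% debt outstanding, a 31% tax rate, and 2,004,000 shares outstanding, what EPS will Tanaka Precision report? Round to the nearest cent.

Interest = $191,080.00, so EBT = $1,499,000 − $191,080.00 = $1,307,920.00.
After tax at 31%: net income = $1,307,920.00 × 0.69 = $902,464.80.
Per share: $902,464.80 / 2,004,000 shares = $0.45.

$0.45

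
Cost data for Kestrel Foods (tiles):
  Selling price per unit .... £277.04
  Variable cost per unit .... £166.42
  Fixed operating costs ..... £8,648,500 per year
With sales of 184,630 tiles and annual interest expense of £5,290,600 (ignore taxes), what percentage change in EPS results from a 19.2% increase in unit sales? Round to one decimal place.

At 184,630 units, contribution = 184,630 × £110.62 = £20,423,770.60.
EBIT = £20,423,770.60 − £8,648,500 = £11,775,270.60.
Interest = £5,290,600.00, so EBIT − I = £6,484,670.60.
DCL = total CM / (EBIT − I) = £20,423,770.60 / £6,484,670.60 = 3.1495.
EPS therefore changes by 3.1495 × (+19.2%) = +60.5%.

+60.5%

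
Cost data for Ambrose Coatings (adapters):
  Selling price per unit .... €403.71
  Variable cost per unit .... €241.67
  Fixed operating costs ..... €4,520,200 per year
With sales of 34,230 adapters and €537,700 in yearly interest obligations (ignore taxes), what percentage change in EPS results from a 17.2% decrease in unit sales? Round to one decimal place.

-195.2%

At 34,230 units, contribution = 34,230 × €162.04 = €5,546,629.20.
EBIT = €5,546,629.20 − €4,520,200 = €1,026,429.20.
After interest of €537,700.00, pre-tax earnings = €488,729.20.
Degree of combined leverage = contribution ÷ (EBIT − I) = €5,546,629.20 ÷ €488,729.20 = 11.3491.
%ΔEPS = DCL × %ΔSales = 11.3491 × -17.2% = -195.2%.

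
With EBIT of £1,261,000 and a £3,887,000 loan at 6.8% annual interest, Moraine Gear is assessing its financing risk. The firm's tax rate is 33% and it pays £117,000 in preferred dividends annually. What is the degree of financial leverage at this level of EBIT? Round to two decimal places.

Interest = £264,316.00.
Pre-tax preferred-dividend burden = £117,000 ÷ (1 − 0.33) = £174,626.87.
DFL = EBIT ÷ [EBIT − I − D_p/(1−t)] = £1,261,000 ÷ [£1,261,000 − £264,316.00 − £174,626.87] = £1,261,000 ÷ £822,057.13 = 1.5340.

1.53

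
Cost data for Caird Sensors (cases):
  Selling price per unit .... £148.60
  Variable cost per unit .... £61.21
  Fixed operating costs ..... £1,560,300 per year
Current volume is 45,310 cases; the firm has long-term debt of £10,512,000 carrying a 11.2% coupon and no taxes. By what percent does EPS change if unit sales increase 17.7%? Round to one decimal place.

+57.4%

Contribution at this volume is 45,310 × £87.39 = £3,959,640.90.
Operating income = contribution − fixed costs = £3,959,640.90 − £1,560,300 = £2,399,340.90.
Interest = £1,177,344.00, so EBIT − I = £1,221,996.90.
Degree of combined leverage = contribution ÷ (EBIT − I) = £3,959,640.90 ÷ £1,221,996.90 = 3.2403.
EPS therefore changes by 3.2403 × (+17.7%) = +57.4%.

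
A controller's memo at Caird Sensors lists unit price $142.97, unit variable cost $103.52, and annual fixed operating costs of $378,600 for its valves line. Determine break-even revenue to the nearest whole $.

Contribution margin per unit = $142.97 − $103.52 = $39.45, a CM ratio of $39.45 ÷ $142.97 = 0.2759.
Break-even revenue = fixed costs × price ÷ CM = $378,600 × $142.97 ÷ $39.45 = $1,372,077.

$1,372,077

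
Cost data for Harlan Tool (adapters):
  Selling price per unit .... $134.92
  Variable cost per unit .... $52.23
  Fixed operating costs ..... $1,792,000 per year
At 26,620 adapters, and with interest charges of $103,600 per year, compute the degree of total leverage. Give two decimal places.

Contribution at this volume is 26,620 × $82.69 = $2,201,207.80.
EBIT = $2,201,207.80 − $1,792,000 = $409,207.80. Interest = $103,600.00.
DOL = $2,201,207.80 ÷ $409,207.80 = 5.3792; DFL = $409,207.80 ÷ $305,607.80 = 1.3390.
DCL = DOL × DFL = 5.3792 × 1.3390 = 7.2027.

7.20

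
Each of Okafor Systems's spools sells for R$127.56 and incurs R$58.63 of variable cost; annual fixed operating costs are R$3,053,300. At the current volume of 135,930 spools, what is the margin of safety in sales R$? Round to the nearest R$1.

Unit CM = price − variable cost = R$127.56 − R$58.63 = R$68.93. Break-even units = R$3,053,300 ÷ R$68.93 = 44,295.66; break-even revenue = 44,295.66 × R$127.56 = R$5,650,354.68.
Actual sales revenue = 135,930 × R$127.56 = R$17,339,230.80.
Margin of safety = R$17,339,230.80 − R$5,650,354.68 = R$11,688,876.

R$11,688,876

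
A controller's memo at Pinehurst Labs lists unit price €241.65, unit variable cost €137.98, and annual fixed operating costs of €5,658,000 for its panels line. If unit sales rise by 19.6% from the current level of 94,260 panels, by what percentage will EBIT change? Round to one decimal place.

+46.6%

Total contribution margin = 94,260 × €103.67 = €9,771,934.20.
Operating income = contribution − fixed costs = €9,771,934.20 − €5,658,000 = €4,113,934.20.
Degree of operating leverage = €9,771,934.20 / €4,113,934.20 = 2.3753.
Operating income changes by 2.3753 × +19.6% = +46.6%.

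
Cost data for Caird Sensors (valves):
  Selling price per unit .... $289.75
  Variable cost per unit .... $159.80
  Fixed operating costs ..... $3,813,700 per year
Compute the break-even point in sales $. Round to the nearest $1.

$8,503,421

Contribution margin per unit = $289.75 − $159.80 = $129.95, a CM ratio of $129.95 ÷ $289.75 = 0.4485.
Break-even sales = FC ÷ CM ratio = $3,813,700 × $289.75 / $129.95 = $8,503,421.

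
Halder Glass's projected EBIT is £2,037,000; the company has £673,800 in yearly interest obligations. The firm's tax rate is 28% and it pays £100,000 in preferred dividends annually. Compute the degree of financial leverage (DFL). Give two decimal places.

1.66

Annual interest charges come to £673,800.00.
Pre-tax preferred-dividend burden = £100,000 ÷ (1 − 0.28) = £138,888.89.
DFL = EBIT ÷ [EBIT − I − D_p/(1−t)] = £2,037,000 ÷ [£2,037,000 − £673,800.00 − £138,888.89] = £2,037,000 ÷ £1,224,311.11 = 1.6638.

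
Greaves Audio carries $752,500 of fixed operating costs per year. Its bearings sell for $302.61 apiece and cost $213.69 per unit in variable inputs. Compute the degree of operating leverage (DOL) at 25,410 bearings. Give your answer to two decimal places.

1.50

At 25,410 units, contribution = 25,410 × $88.92 = $2,259,457.20.
Operating income = contribution − fixed costs = $2,259,457.20 − $752,500 = $1,506,957.20.
So DOL = total CM / EBIT = $2,259,457.20 / $1,506,957.20 = 1.4994.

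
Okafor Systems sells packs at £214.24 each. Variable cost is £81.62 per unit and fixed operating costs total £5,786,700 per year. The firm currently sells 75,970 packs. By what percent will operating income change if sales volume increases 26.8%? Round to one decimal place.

Contribution at this volume is 75,970 × £132.62 = £10,075,141.40.
Operating income = contribution − fixed costs = £10,075,141.40 − £5,786,700 = £4,288,441.40.
So DOL = total CM / EBIT = £10,075,141.40 / £4,288,441.40 = 2.3494.
Operating income changes by 2.3494 × +26.8% = +63.0%.

+63.0%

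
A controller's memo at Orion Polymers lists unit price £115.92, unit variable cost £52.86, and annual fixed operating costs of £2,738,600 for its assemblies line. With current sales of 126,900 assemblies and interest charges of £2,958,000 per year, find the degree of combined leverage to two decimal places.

Contribution at this volume is 126,900 × £63.06 = £8,002,314.00.
Subtracting fixed costs: EBIT = £8,002,314.00 − £2,738,600 = £5,263,714.00. Interest = £2,958,000.00.
DOL = £8,002,314.00 ÷ £5,263,714.00 = 1.5203; DFL = £5,263,714.00 ÷ £2,305,714.00 = 2.2829.
DCL = DOL × DFL = 1.5203 × 2.2829 = 3.4707.

3.47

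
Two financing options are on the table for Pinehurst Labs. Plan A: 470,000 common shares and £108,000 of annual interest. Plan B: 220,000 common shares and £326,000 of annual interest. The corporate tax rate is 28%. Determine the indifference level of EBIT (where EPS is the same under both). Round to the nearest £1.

£517,840

Set EPS_A = EPS_B: (EBIT − £108,000)(1 − 0.28) ÷ 470,000 = (EBIT − £326,000)(1 − 0.28) ÷ 220,000.
Cancelling (1 − t) and cross-multiplying: 220,000·(EBIT − 108,000) = 470,000·(EBIT − 326,000).
Solving, EBIT = (326,000·470,000 − 108,000·220,000) / (470,000 − 220,000) = 129,460,000,000 / 250,000 = 517,840.00.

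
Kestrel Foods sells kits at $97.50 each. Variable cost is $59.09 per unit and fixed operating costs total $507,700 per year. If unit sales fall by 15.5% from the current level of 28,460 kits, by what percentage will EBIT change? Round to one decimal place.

Total contribution margin = 28,460 × $38.41 = $1,093,148.60.
Operating income = contribution − fixed costs = $1,093,148.60 − $507,700 = $585,448.60.
So DOL = total CM / EBIT = $1,093,148.60 / $585,448.60 = 1.8672.
Operating income changes by 1.8672 × -15.5% = -28.9%.

-28.9%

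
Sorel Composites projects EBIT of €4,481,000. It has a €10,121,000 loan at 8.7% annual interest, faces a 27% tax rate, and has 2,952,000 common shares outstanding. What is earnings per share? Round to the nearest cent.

Interest = €880,527.00, so EBT = €4,481,000 − €880,527.00 = €3,600,473.00.
After tax at 27%: net income = €3,600,473.00 × 0.73 = €2,628,345.29.
Per share: €2,628,345.29 / 2,952,000 shares = €0.89.

€0.89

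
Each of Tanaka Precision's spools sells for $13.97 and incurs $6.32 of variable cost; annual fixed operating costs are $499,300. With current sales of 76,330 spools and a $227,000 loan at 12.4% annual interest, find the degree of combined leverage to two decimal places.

At 76,330 units, contribution = 76,330 × $7.65 = $583,924.50.
EBIT = $583,924.50 − $499,300 = $84,624.50. Interest = $28,148.00.
DOL = $583,924.50 ÷ $84,624.50 = 6.9002; DFL = $84,624.50 ÷ $56,476.50 = 1.4984.
Combined leverage = 6.9002 × 1.4984 = 10.3393.

10.34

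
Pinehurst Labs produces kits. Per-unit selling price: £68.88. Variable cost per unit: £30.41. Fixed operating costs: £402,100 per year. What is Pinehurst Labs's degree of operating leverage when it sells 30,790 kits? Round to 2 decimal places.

Total contribution margin = 30,790 × £38.47 = £1,184,491.30.
EBIT = £1,184,491.30 − £402,100 = £782,391.30.
Degree of operating leverage = £1,184,491.30 / £782,391.30 = 1.5139.

1.51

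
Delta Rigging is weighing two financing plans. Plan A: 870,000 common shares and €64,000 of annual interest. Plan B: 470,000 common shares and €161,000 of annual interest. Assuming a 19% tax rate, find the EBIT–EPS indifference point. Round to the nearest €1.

€274,975

Set EPS_A = EPS_B: (EBIT − €64,000)(1 − 0.19) ÷ 870,000 = (EBIT − €161,000)(1 − 0.19) ÷ 470,000.
Cancelling (1 − t) and cross-multiplying: 470,000·(EBIT − 64,000) = 870,000·(EBIT − 161,000).
EBIT × (870,000 − 470,000) = 161,000 × 870,000 − 64,000 × 470,000 = 109,990,000,000, so EBIT = 109,990,000,000 ÷ 400,000 = 274,975.00.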